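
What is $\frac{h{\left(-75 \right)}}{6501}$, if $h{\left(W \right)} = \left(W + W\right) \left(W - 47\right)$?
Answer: $\frac{6100}{2167} \approx 2.815$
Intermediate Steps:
$h{\left(W \right)} = 2 W \left(-47 + W\right)$
$\frac{h{\left(-75 \right)}}{6501} = \frac{2 \left(-75\right) \left(-47 - 75\right)}{6501} = 2 \left(-75\right) \left(-122\right) \frac{1}{6501} = 18300 \cdot \frac{1}{6501} = \frac{6100}{2167}$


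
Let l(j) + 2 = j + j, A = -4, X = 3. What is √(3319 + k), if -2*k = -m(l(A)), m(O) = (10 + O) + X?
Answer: √13282/2 ≈ 57.624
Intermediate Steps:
l(j) = -2 + 2*j (l(j) = -2 + (j + j) = -2 + 2*j)
m(O) = 13 + O (m(O) = (10 + O) + 3 = 13 + O)
k = 3/2 (k = -(-1)*(13 + (-2 + 2*(-4)))/2 = -(-1)*(13 + (-2 - 8))/2 = -(-1)*(13 - 10)/2 = -(-1)*3/2 = -½*(-3) = 3/2 ≈ 1.5000)
√(3319 + k) = √(3319 + 3/2) = √(6641/2) = √13282/2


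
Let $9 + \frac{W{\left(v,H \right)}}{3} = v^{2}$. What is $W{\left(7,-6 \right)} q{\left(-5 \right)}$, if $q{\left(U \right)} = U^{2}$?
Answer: $3000$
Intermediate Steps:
$W{\left(v,H \right)} = -27 + 3 v^{2}$
$W{\left(7,-6 \right)} q{\left(-5 \right)} = \left(-27 + 3 \cdot 7^{2}\right) \left(-5\right)^{2} = \left(-27 + 3 \cdot 49\right) 25 = \left(-27 + 147\right) 25 = 120 \cdot 25 = 3000$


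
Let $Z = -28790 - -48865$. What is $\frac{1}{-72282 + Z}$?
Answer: $- \frac{1}{52207} \approx -1.9155 \cdot 10^{-5}$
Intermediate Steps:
$Z = 20075$ ($Z = -28790 + 48865 = 20075$)
$\frac{1}{-72282 + Z} = \frac{1}{-72282 + 20075} = \frac{1}{-52207} = - \frac{1}{52207}$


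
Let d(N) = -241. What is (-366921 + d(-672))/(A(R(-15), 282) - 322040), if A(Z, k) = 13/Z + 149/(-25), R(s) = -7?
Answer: 32126675/28179184 ≈ 1.1401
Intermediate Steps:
A(Z, k) = -149/25 + 13/Z (A(Z, k) = 13/Z + 149*(-1/25) = 13/Z - 149/25 = -149/25 + 13/Z)
(-366921 + d(-672))/(A(R(-15), 282) - 322040) = (-366921 - 241)/((-149/25 + 13/(-7)) - 322040) = -367162/((-149/25 + 13*(-⅐)) - 322040) = -367162/((-149/25 - 13/7) - 322040) = -367162/(-1368/175 - 322040) = -367162/(-56358368/175) = -367162*(-175/56358368) = 32126675/28179184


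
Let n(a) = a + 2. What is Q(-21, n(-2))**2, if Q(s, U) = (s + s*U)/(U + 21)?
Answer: 1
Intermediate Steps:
n(a) = 2 + a
Q(s, U) = (s + U*s)/(21 + U)
Q(-21, n(-2))**2 = (-21*(1 + (2 - 2))/(21 + (2 - 2)))**2 = (-21*(1 + 0)/(21 + 0))**2 = (-21*1/21)**2 = (-21*1/21*1)**2 = (-1)**2 = 1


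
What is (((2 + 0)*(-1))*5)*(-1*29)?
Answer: 290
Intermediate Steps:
(((2 + 0)*(-1))*5)*(-1*29) = ((2*(-1))*5)*(-29) = -2*5*(-29) = -10*(-29) = 290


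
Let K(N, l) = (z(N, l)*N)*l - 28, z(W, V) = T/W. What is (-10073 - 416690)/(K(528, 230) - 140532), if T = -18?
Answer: 426763/144700 ≈ 2.9493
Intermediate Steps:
z(W, V) = -18/W
K(N, l) = -28 - 18*l (K(N, l) = ((-18/N)*N)*l - 28 = -18*l - 28 = -28 - 18*l)
(-10073 - 416690)/(K(528, 230) - 140532) = (-10073 - 416690)/((-28 - 18*230) - 140532) = -426763/((-28 - 4140) - 140532) = -426763/(-4168 - 140532) = -426763/(-144700) = -426763*(-1/144700) = 426763/144700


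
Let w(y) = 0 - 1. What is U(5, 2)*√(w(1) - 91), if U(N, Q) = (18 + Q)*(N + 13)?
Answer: 720*I*√23 ≈ 3453.0*I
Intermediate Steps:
w(y) = -1
U(N, Q) = (13 + N)*(18 + Q) (U(N, Q) = (18 + Q)*(13 + N) = (13 + N)*(18 + Q))
U(5, 2)*√(w(1) - 91) = (234 + 13*2 + 18*5 + 5*2)*√(-1 - 91) = (234 + 26 + 90 + 10)*√(-92) = 360*(2*I*√23) = 720*I*√23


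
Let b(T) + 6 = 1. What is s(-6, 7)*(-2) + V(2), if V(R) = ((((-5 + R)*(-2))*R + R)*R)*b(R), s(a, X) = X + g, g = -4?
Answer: -146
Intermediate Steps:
b(T) = -5 (b(T) = -6 + 1 = -5)
s(a, X) = -4 + X (s(a, X) = X - 4 = -4 + X)
V(R) = -5*R*(R + R*(10 - 2*R)) (V(R) = ((((-5 + R)*(-2))*R + R)*R)*(-5) = (((10 - 2*R)*R + R)*R)*(-5) = ((R*(10 - 2*R) + R)*R)*(-5) = ((R + R*(10 - 2*R))*R)*(-5) = (R*(R + R*(10 - 2*R)))*(-5) = -5*R*(R + R*(10 - 2*R)))
s(-6, 7)*(-2) + V(2) = (-4 + 7)*(-2) + 2²*(-55 + 10*2) = 3*(-2) + 4*(-55 + 20) = -6 + 4*(-35) = -6 - 140 = -146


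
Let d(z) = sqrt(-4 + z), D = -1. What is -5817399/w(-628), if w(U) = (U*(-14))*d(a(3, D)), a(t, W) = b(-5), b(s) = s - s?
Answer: 831057*I/2512 ≈ 330.83*I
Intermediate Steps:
b(s) = 0
a(t, W) = 0
w(U) = -28*I*U (w(U) = (U*(-14))*sqrt(-4 + 0) = (-14*U)*sqrt(-4) = (-14*U)*(2*I) = -28*I*U)
-5817399/w(-628) = -5817399*(-I/17584) = -(-831057)*I/2512 = 831057*I/2512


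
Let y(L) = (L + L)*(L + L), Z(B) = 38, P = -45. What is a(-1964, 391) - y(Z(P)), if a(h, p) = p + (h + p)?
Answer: -6958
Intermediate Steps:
a(h, p) = h + 2*p
y(L) = 4*L**2 (y(L) = (2*L)*(2*L) = 4*L**2)
a(-1964, 391) - y(Z(P)) = (-1964 + 2*391) - 4*38**2 = (-1964 + 782) - 4*1444 = -1182 - 1*5776 = -1182 - 5776 = -6958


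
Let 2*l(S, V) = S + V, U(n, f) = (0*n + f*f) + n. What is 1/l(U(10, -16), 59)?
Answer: 2/325 ≈ 0.0061538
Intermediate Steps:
U(n, f) = n + f² (U(n, f) = (0 + f²) + n = f² + n = n + f²)
l(S, V) = S/2 + V/2 (l(S, V) = (S + V)/2 = S/2 + V/2)
1/l(U(10, -16), 59) = 1/((10 + (-16)²)/2 + (½)*59) = 1/((10 + 256)/2 + 59/2) = 1/((½)*266 + 59/2) = 1/(133 + 59/2) = 1/(325/2) = 2/325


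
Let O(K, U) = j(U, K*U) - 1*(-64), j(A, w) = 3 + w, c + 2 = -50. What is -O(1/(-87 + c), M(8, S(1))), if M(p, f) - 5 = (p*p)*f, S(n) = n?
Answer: -9244/139 ≈ -66.504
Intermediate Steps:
c = -52 (c = -2 - 50 = -52)
M(p, f) = 5 + f*p**2 (M(p, f) = 5 + (p*p)*f = 5 + p**2*f = 5 + f*p**2)
O(K, U) = 67 + K*U (O(K, U) = (3 + K*U) - 1*(-64) = (3 + K*U) + 64 = 67 + K*U)
-O(1/(-87 + c), M(8, S(1))) = -(67 + (5 + 1*8**2)/(-87 - 52)) = -(67 + (5 + 1*64)/(-139)) = -(67 - (5 + 64)/139) = -(67 - 1/139*69) = -(67 - 69/139) = -1*9244/139 = -9244/139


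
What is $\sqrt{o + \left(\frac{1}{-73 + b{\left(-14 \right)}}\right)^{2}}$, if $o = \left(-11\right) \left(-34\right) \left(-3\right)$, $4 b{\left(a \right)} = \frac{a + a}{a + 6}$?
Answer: $\frac{i \sqrt{373546274}}{577} \approx 33.496 i$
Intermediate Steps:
$b{\left(a \right)} = \frac{a}{2 \left(6 + a\right)}$ ($b{\left(a \right)} = \frac{\left(a + a\right) \frac{1}{a + 6}}{4} = \frac{2 a \frac{1}{6 + a}}{4} = \frac{a}{2 \left(6 + a\right)}$)
$o = -1122$ ($o = 374 \left(-3\right) = -1122$)
$\sqrt{o + \left(\frac{1}{-73 + b{\left(-14 \right)}}\right)^{2}} = \sqrt{-1122 + \left(\frac{1}{-73 + \frac{1}{2} \left(-14\right) \frac{1}{6 - 14}}\right)^{2}} = \sqrt{-1122 + \left(\frac{1}{-73 + \frac{1}{2} \left(-14\right) \frac{1}{-8}}\right)^{2}} = \sqrt{-1122 + \left(\frac{1}{-73 + \frac{1}{2} \left(-14\right) \left(- \frac{1}{8}\right)}\right)^{2}} = \sqrt{-1122 + \left(\frac{1}{-73 + \frac{7}{8}}\right)^{2}} = \sqrt{-1122 + \left(\frac{1}{- \frac{577}{8}}\right)^{2}} = \sqrt{-1122 + \left(- \frac{8}{577}\right)^{2}} = \sqrt{-1122 + \frac{64}{332929}} = \sqrt{- \frac{373546274}{332929}} = \frac{i \sqrt{373546274}}{577}$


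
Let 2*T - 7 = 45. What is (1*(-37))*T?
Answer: -962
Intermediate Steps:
T = 26 (T = 7/2 + (½)*45 = 7/2 + 45/2 = 26)
(1*(-37))*T = (1*(-37))*26 = -37*26 = -962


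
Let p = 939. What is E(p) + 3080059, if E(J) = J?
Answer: 3080998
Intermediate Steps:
E(p) + 3080059 = 939 + 3080059 = 3080998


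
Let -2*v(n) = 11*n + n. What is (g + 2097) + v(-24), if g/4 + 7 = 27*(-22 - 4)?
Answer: -595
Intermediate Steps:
g = -2836 (g = -28 + 4*(27*(-22 - 4)) = -28 + 4*(27*(-26)) = -28 + 4*(-702) = -28 - 2808 = -2836)
v(n) = -6*n (v(n) = -(11*n + n)/2 = -6*n)
(g + 2097) + v(-24) = (-2836 + 2097) - 6*(-24) = -739 + 144 = -595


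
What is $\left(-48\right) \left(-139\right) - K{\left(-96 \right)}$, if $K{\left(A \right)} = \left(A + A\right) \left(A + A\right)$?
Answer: $-30192$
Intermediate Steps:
$K{\left(A \right)} = 4 A^{2}$ ($K{\left(A \right)} = 2 A 2 A = 4 A^{2}$)
$\left(-48\right) \left(-139\right) - K{\left(-96 \right)} = \left(-48\right) \left(-139\right) - 4 \left(-96\right)^{2} = 6672 - 4 \cdot 9216 = 6672 - 36864 = -30192$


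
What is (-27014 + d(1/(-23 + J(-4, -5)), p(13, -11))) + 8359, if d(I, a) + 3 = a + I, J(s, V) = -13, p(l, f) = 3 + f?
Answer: -671977/36 ≈ -18666.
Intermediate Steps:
d(I, a) = -3 + I + a (d(I, a) = -3 + (a + I) = -3 + (I + a) = -3 + I + a)
(-27014 + d(1/(-23 + J(-4, -5)), p(13, -11))) + 8359 = (-27014 + (-3 + 1/(-23 - 13) + (3 - 11))) + 8359 = (-27014 + (-3 + 1/(-36) - 8)) + 8359 = (-27014 + (-3 - 1/36 - 8)) + 8359 = (-27014 - 397/36) + 8359 = -972901/36 + 8359 = -671977/36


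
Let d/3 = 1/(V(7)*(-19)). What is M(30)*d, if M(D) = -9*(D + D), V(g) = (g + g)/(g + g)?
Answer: 1620/19 ≈ 85.263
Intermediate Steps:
V(g) = 1 (V(g) = (2*g)/((2*g)) = (2*g)*(1/(2*g)) = 1)
M(D) = -18*D
d = -3/19 (d = 3*(1/(1*(-19))) = 3*(1*(-1/19)) = 3*(-1/19) = -3/19 ≈ -0.15789)
M(30)*d = -18*30*(-3/19) = -540*(-3/19) = 1620/19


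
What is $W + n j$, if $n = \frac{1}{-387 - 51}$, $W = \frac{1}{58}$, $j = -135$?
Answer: $\frac{689}{2117} \approx 0.32546$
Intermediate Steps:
$W = \frac{1}{58} \approx 0.017241$
$n = - \frac{1}{438}$ ($n = \frac{1}{-438} = - \frac{1}{438} \approx -0.0022831$)
$W + n j = \frac{1}{58} - - \frac{45}{146} = \frac{1}{58} + \frac{45}{146} = \frac{689}{2117}$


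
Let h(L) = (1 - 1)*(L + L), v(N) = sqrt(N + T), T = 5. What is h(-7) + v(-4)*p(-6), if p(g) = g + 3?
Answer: -3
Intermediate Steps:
v(N) = sqrt(5 + N) (v(N) = sqrt(N + 5) = sqrt(5 + N))
p(g) = 3 + g
h(L) = 0 (h(L) = 0*(2*L) = 0)
h(-7) + v(-4)*p(-6) = 0 + sqrt(5 - 4)*(3 - 6) = 0 + sqrt(1)*(-3) = 0 + 1*(-3) = 0 - 3 = -3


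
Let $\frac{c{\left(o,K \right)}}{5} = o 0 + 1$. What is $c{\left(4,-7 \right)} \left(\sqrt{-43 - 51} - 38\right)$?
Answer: $-190 + 5 i \sqrt{94} \approx -190.0 + 48.477 i$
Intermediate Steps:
$c{\left(o,K \right)} = 5$ ($c{\left(o,K \right)} = 5 \left(o 0 + 1\right) = 5 \left(0 + 1\right) = 5 \cdot 1 = 5$)
$c{\left(4,-7 \right)} \left(\sqrt{-43 - 51} - 38\right) = 5 \left(\sqrt{-43 - 51} - 38\right) = 5 \left(\sqrt{-94} - 38\right) = 5 \left(i \sqrt{94} - 38\right) = 5 \left(-38 + i \sqrt{94}\right) = -190 + 5 i \sqrt{94}$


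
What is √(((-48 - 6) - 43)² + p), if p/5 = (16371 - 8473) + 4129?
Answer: 2*√17386 ≈ 263.71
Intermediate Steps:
p = 60135 (p = 5*((16371 - 8473) + 4129) = 5*(7898 + 4129) = 5*12027 = 60135)
√(((-48 - 6) - 43)² + p) = √(((-48 - 6) - 43)² + 60135) = √((-54 - 43)² + 60135) = √((-97)² + 60135) = √(9409 + 60135) = √69544 = 2*√17386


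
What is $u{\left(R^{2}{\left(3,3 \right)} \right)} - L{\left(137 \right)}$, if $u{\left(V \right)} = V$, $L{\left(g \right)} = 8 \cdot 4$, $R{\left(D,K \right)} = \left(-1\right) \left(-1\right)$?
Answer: $-31$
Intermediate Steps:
$R{\left(D,K \right)} = 1$
$L{\left(g \right)} = 32$
$u{\left(R^{2}{\left(3,3 \right)} \right)} - L{\left(137 \right)} = 1^{2} - 32 = 1 - 32 = -31$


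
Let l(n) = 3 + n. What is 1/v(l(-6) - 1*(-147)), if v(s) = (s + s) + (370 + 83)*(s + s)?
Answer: 1/130752 ≈ 7.6481e-6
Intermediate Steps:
v(s) = 908*s (v(s) = 2*s + 453*(2*s) = 2*s + 906*s = 908*s)
1/v(l(-6) - 1*(-147)) = 1/(908*((3 - 6) - 1*(-147))) = 1/(908*(-3 + 147)) = 1/(908*144) = 1/130752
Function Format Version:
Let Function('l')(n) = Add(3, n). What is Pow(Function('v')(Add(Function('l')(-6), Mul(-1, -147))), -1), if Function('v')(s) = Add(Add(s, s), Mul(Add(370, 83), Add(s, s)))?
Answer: Rational(1, 130752) ≈ 7.6481e-6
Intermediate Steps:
Function('v')(s) = Mul(908, s) (Function('v')(s) = Add(Mul(2, s), Mul(453, Mul(2, s))) = Add(Mul(2, s), Mul(906, s)) = Mul(908, s))
Pow(Function('v')(Add(Function('l')(-6), Mul(-1, -147))), -1) = Pow(Mul(908, Add(Add(3, -6), Mul(-1, -147))), -1) = Pow(Mul(908, Add(-3, 147)), -1) = Pow(Mul(908, 144), -1) = Pow(130752, -1) = Rational(1, 130752)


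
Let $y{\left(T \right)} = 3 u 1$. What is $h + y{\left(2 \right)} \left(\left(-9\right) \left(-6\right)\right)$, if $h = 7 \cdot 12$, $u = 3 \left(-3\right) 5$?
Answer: $-7206$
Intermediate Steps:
$u = -45$ ($u = \left(-9\right) 5 = -45$)
$h = 84$
$y{\left(T \right)} = -135$ ($y{\left(T \right)} = 3 \left(-45\right) 1 = \left(-135\right) 1 = -135$)
$h + y{\left(2 \right)} \left(\left(-9\right) \left(-6\right)\right) = 84 - 135 \left(\left(-9\right) \left(-6\right)\right) = 84 - 7290 = -7206$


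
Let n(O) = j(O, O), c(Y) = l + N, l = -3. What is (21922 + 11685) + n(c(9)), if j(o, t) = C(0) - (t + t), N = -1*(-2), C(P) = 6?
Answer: 33615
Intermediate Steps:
N = 2
j(o, t) = 6 - 2*t (j(o, t) = 6 - (t + t) = 6 - 2*t)
c(Y) = -1 (c(Y) = -3 + 2 = -1)
n(O) = 6 - 2*O
(21922 + 11685) + n(c(9)) = (21922 + 11685) + (6 - 2*(-1)) = 33607 + (6 + 2) = 33607 + 8 = 33615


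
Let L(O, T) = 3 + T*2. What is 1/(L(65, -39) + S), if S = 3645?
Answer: 1/3570 ≈ 0.00028011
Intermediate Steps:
L(O, T) = 3 + 2*T
1/(L(65, -39) + S) = 1/((3 + 2*(-39)) + 3645) = 1/((3 - 78) + 3645) = 1/(-75 + 3645) = 1/3570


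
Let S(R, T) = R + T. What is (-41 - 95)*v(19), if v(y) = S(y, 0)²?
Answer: -49096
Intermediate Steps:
v(y) = y² (v(y) = (y + 0)² = y²)
(-41 - 95)*v(19) = (-41 - 95)*19² = -136*361 = -49096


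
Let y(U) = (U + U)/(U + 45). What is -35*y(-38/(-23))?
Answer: -2660/1073 ≈ -2.4790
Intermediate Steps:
y(U) = 2*U/(45 + U) (y(U) = (2*U)/(45 + U) = 2*U/(45 + U))
-35*y(-38/(-23)) = -70*(-38/(-23))/(45 - 38/(-23)) = -70*(-38*(-1/23))/(45 - 38*(-1/23)) = -70*38/(23*(45 + 38/23)) = -70*38/(23*1073/23) = -70*38*23/(23*1073) = -35*76/1073 = -2660/1073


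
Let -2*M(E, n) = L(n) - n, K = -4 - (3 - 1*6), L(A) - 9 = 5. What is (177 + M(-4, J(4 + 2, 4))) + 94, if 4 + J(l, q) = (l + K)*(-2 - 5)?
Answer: 489/2 ≈ 244.50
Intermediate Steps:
L(A) = 14 (L(A) = 9 + 5 = 14)
K = -1 (K = -4 - (3 - 6) = -4 - 1*(-3) = -4 + 3 = -1)
J(l, q) = 3 - 7*l (J(l, q) = -4 + (l - 1)*(-2 - 5) = -4 + (-1 + l)*(-7) = -4 + (7 - 7*l) = 3 - 7*l)
M(E, n) = -7 + n/2 (M(E, n) = -(14 - n)/2 = -7 + n/2)
(177 + M(-4, J(4 + 2, 4))) + 94 = (177 + (-7 + (3 - 7*(4 + 2))/2)) + 94 = (177 + (-7 + (3 - 7*6)/2)) + 94 = (177 + (-7 + (3 - 42)/2)) + 94 = (177 + (-7 + (½)*(-39))) + 94 = (177 + (-7 - 39/2)) + 94 = (177 - 53/2) + 94 = 301/2 + 94 = 489/2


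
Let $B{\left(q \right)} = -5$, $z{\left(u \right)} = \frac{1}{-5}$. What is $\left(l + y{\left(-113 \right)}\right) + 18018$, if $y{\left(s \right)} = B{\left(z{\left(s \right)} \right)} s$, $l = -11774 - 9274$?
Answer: $-2465$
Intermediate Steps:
$z{\left(u \right)} = - \frac{1}{5}$
$l = -21048$
$y{\left(s \right)} = - 5 s$
$\left(l + y{\left(-113 \right)}\right) + 18018 = \left(-21048 - -565\right) + 18018 = \left(-21048 + 565\right) + 18018 = -20483 + 18018 = -2465$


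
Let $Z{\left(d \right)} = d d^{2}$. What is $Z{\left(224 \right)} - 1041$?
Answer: $11238383$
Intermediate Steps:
$Z{\left(d \right)} = d^{3}$
$Z{\left(224 \right)} - 1041 = 224^{3} - 1041 = 11239424 - 1041 = 11238383$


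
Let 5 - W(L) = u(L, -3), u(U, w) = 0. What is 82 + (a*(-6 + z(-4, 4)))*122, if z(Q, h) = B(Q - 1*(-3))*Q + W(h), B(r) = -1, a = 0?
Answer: 82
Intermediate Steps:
W(L) = 5 (W(L) = 5 - 1*0 = 5 + 0 = 5)
z(Q, h) = 5 - Q (z(Q, h) = -Q + 5 = 5 - Q)
82 + (a*(-6 + z(-4, 4)))*122 = 82 + (0*(-6 + (5 - 1*(-4))))*122 = 82 + (0*(-6 + (5 + 4)))*122 = 82 + (0*(-6 + 9))*122 = 82 + (0*3)*122 = 82 + 0*122 = 82 + 0 = 82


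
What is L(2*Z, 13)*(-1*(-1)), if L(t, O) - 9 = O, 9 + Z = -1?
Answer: 22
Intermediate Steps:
Z = -10 (Z = -9 - 1 = -10)
L(t, O) = 9 + O
L(2*Z, 13)*(-1*(-1)) = (9 + 13)*(-1*(-1)) = 22*1 = 22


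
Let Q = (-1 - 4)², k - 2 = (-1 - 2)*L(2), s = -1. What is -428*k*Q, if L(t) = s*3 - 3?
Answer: -214000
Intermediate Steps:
L(t) = -6 (L(t) = -1*3 - 3 = -3 - 3 = -6)
k = 20 (k = 2 + (-1 - 2)*(-6) = 2 - 3*(-6) = 2 + 18 = 20)
Q = 25 (Q = (-5)² = 25)
-428*k*Q = -8560*25 = -428*500 = -214000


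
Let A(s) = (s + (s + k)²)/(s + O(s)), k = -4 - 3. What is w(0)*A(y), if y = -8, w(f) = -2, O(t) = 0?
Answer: 217/4 ≈ 54.250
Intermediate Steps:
k = -7
A(s) = (s + (-7 + s)²)/s (A(s) = (s + (s - 7)²)/(s + 0) = (s + (-7 + s)²)/s)
w(0)*A(y) = -2*(-8 + (-7 - 8)²)/(-8) = -(-1)*(-8 + (-15)²)/4 = -(-1)*(-8 + 225)/4 = -(-1)*217/4 = -2*(-217/8) = 217/4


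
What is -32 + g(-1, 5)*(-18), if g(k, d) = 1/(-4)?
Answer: -55/2 ≈ -27.500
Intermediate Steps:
g(k, d) = -¼ (g(k, d) = 1*(-¼) = -¼)
-32 + g(-1, 5)*(-18) = -32 - ¼*(-18) = -32 + 9/2 = -55/2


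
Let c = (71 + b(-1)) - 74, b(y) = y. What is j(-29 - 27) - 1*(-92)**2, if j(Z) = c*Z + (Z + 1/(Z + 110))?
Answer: -447983/54 ≈ -8296.0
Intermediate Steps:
c = -4 (c = (71 - 1) - 74 = 70 - 74 = -4)
j(Z) = 1/(110 + Z) - 3*Z (j(Z) = -4*Z + (Z + 1/(Z + 110)) = -4*Z + (Z + 1/(110 + Z)) = 1/(110 + Z) - 3*Z)
j(-29 - 27) - 1*(-92)**2 = (1 - 330*(-29 - 27) - 3*(-29 - 27)**2)/(110 + (-29 - 27)) - 1*(-92)**2 = (1 - 330*(-56) - 3*(-56)**2)/(110 - 56) - 1*8464 = (1 + 18480 - 3*3136)/54 - 8464 = (1 + 18480 - 9408)/54 - 8464 = (1/54)*9073 - 8464 = 9073/54 - 8464 = -447983/54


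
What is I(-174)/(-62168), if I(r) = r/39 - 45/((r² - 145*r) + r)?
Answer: 18771/261511328 ≈ 7.1779e-5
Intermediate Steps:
I(r) = -45/(r² - 144*r) + r/39 (I(r) = r*(1/39) - 45/(r² - 144*r) = r/39 - 45/(r² - 144*r) = -45/(r² - 144*r) + r/39)
I(-174)/(-62168) = ((1/39)*(-1755 + (-174)³ - 144*(-174)²)/(-174*(-144 - 174)))/(-62168) = ((1/39)*(-1/174)*(-1755 - 5268024 - 144*30276)/(-318))*(-1/62168) = ((1/39)*(-1/174)*(-1/318)*(-1755 - 5268024 - 4359744))*(-1/62168) = ((1/39)*(-1/174)*(-1/318)*(-9629523))*(-1/62168) = -356649/79924*(-1/62168) = 18771/261511328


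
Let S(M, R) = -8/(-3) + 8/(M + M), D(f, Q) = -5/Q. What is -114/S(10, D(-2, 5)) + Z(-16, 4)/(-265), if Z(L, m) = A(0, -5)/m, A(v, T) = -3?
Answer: -906231/24380 ≈ -37.171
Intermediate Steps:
Z(L, m) = -3/m
S(M, R) = 8/3 + 4/M (S(M, R) = -8*(-⅓) + 8/((2*M)) = 8/3 + 8*(1/(2*M)) = 8/3 + 4/M)
-114/S(10, D(-2, 5)) + Z(-16, 4)/(-265) = -114/(8/3 + 4/10) - 3/4/(-265) = -114/(8/3 + 4*(⅒)) - 3*¼*(-1/265) = -114/(8/3 + ⅖) - ¾*(-1/265) = -114/46/15 + 3/1060 = -114*15/46 + 3/1060 = -855/23 + 3/1060 = -906231/24380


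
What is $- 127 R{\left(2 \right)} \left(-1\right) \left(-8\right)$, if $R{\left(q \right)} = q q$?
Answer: $-4064$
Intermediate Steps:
$R{\left(q \right)} = q^{2}$
$- 127 R{\left(2 \right)} \left(-1\right) \left(-8\right) = - 127 \cdot 2^{2} \left(-1\right) \left(-8\right) = - 127 \cdot 4 \left(-1\right) \left(-8\right) = - 127 \left(\left(-4\right) \left(-8\right)\right) = \left(-127\right) 32 = -4064$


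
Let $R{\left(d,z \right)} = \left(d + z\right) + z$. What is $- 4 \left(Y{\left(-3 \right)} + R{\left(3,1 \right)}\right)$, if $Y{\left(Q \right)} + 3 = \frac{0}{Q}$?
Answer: $-8$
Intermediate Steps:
$R{\left(d,z \right)} = d + 2 z$
$Y{\left(Q \right)} = -3$ ($Y{\left(Q \right)} = -3 + \frac{0}{Q} = -3 + 0 = -3$)
$- 4 \left(Y{\left(-3 \right)} + R{\left(3,1 \right)}\right) = - 4 \left(-3 + \left(3 + 2 \cdot 1\right)\right) = - 4 \left(-3 + \left(3 + 2\right)\right) = - 4 \left(-3 + 5\right) = \left(-4\right) 2 = -8$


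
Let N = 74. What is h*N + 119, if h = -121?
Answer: -8835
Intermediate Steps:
h*N + 119 = -121*74 + 119 = -8954 + 119 = -8835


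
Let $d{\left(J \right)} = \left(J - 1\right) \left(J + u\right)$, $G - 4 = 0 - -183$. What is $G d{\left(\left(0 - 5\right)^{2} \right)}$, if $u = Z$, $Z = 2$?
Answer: $121176$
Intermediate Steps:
$u = 2$
$G = 187$ ($G = 4 + \left(0 - -183\right) = 4 + \left(0 + 183\right) = 4 + 183 = 187$)
$d{\left(J \right)} = \left(-1 + J\right) \left(2 + J\right)$ ($d{\left(J \right)} = \left(J - 1\right) \left(J + 2\right) = \left(-1 + J\right) \left(2 + J\right)$)
$G d{\left(\left(0 - 5\right)^{2} \right)} = 187 \left(-2 + \left(0 - 5\right)^{2} + \left(\left(0 - 5\right)^{2}\right)^{2}\right) = 187 \left(-2 + \left(-5\right)^{2} + \left(\left(-5\right)^{2}\right)^{2}\right) = 187 \left(-2 + 25 + 25^{2}\right) = 187 \left(-2 + 25 + 625\right) = 187 \cdot 648 = 121176$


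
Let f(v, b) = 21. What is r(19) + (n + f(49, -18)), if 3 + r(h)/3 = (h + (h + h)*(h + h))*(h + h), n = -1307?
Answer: 165487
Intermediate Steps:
r(h) = -9 + 6*h*(h + 4*h**2) (r(h) = -9 + 3*((h + (h + h)*(h + h))*(h + h)) = -9 + 3*((h + (2*h)*(2*h))*(2*h)) = -9 + 3*((h + 4*h**2)*(2*h)) = -9 + 3*(2*h*(h + 4*h**2)) = -9 + 6*h*(h + 4*h**2))
r(19) + (n + f(49, -18)) = (-9 + 6*19**2 + 24*19**3) + (-1307 + 21) = (-9 + 6*361 + 24*6859) - 1286 = (-9 + 2166 + 164616) - 1286 = 166773 - 1286 = 165487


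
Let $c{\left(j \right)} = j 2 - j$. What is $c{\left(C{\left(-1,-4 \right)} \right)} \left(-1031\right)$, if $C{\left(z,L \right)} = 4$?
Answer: $-4124$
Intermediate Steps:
$c{\left(j \right)} = j$ ($c{\left(j \right)} = 2 j - j = j$)
$c{\left(C{\left(-1,-4 \right)} \right)} \left(-1031\right) = 4 \left(-1031\right) = -4124$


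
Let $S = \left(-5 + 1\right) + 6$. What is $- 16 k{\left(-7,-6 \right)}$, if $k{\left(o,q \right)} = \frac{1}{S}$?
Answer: $-8$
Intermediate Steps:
$S = 2$ ($S = -4 + 6 = 2$)
$k{\left(o,q \right)} = \frac{1}{2}$
$- 16 k{\left(-7,-6 \right)} = \left(-16\right) \frac{1}{2} = -8$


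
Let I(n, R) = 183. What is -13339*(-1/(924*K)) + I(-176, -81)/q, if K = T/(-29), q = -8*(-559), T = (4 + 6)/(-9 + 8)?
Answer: 108224947/2582580 ≈ 41.906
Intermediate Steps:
T = -10 (T = 10/(-1) = 10*(-1) = -10)
q = 4472
K = 10/29 (K = -10/(-29) = -10*(-1/29) = 10/29 ≈ 0.34483)
-13339*(-1/(924*K)) + I(-176, -81)/q = -13339/(-33*28*(10/29)) + 183/4472 = -13339/((-924*10/29)) + 183*(1/4472) = -13339/(-9240/29) + 183/4472 = -13339*(-29/9240) + 183/4472 = 386831/9240 + 183/4472 = 108224947/2582580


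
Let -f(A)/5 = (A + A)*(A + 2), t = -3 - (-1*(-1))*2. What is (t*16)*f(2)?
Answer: 6400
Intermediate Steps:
t = -5 (t = -3 - 2 = -5)
f(A) = -10*A*(2 + A) (f(A) = -5*(A + A)*(A + 2) = -5*2*A*(2 + A) = -10*A*(2 + A))
(t*16)*f(2) = (-5*16)*(-10*2*(2 + 2)) = -(-800)*2*4 = -80*(-80) = 6400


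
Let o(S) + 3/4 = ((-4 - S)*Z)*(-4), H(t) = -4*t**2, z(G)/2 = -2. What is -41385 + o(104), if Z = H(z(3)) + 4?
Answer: -269223/4 ≈ -67306.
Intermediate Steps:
z(G) = -4 (z(G) = 2*(-2) = -4)
Z = -60 (Z = -4*(-4)**2 + 4 = -4*16 + 4 = -64 + 4 = -60)
o(S) = -3843/4 - 240*S (o(S) = -3/4 + ((-4 - S)*(-60))*(-4) = -3/4 + (240 + 60*S)*(-4) = -3/4 + (-960 - 240*S) = -3843/4 - 240*S)
-41385 + o(104) = -41385 + (-3843/4 - 240*104) = -41385 + (-3843/4 - 24960) = -41385 - 103683/4 = -269223/4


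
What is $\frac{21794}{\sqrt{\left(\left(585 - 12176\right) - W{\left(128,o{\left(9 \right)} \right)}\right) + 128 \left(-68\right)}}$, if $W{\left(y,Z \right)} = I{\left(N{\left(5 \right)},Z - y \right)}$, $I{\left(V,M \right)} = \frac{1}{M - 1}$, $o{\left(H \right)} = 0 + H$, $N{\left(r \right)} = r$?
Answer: $- \frac{43588 i \sqrt{73061970}}{2435399} \approx - 152.98 i$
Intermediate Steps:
$o{\left(H \right)} = H$
$I{\left(V,M \right)} = \frac{1}{-1 + M}$
$W{\left(y,Z \right)} = \frac{1}{-1 + Z - y}$ ($W{\left(y,Z \right)} = \frac{1}{-1 + \left(Z - y\right)} = \frac{1}{-1 + Z - y}$)
$\frac{21794}{\sqrt{\left(\left(585 - 12176\right) - W{\left(128,o{\left(9 \right)} \right)}\right) + 128 \left(-68\right)}} = \frac{21794}{\sqrt{\left(\left(585 - 12176\right) - - \frac{1}{1 + 128 - 9}\right) + 128 \left(-68\right)}} = \frac{21794}{\sqrt{\left(\left(585 - 12176\right) - - \frac{1}{1 + 128 - 9}\right) - 8704}} = \frac{21794}{\sqrt{\left(-11591 - - \frac{1}{120}\right) - 8704}} = \frac{21794}{\sqrt{\left(-11591 + \frac{1}{120}\right) - 8704}} = \frac{21794}{\sqrt{- \frac{1390919}{120} - 8704}} = \frac{21794}{\sqrt{- \frac{2435399}{120}}} = \frac{21794}{\frac{1}{60} i \sqrt{73061970}} = 21794 \left(- \frac{2 i \sqrt{73061970}}{2435399}\right) = - \frac{43588 i \sqrt{73061970}}{2435399}$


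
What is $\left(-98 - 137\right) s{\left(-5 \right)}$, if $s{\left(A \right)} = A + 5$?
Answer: $0$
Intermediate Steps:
$s{\left(A \right)} = 5 + A$
$\left(-98 - 137\right) s{\left(-5 \right)} = \left(-98 - 137\right) \left(5 - 5\right) = \left(-235\right) 0 = 0$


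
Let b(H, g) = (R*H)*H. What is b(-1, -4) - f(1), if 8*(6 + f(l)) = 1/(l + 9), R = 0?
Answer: 479/80 ≈ 5.9875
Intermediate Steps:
f(l) = -6 + 1/(8*(9 + l)) (f(l) = -6 + 1/(8*(l + 9)) = -6 + 1/(8*(9 + l)))
b(H, g) = 0 (b(H, g) = (0*H)*H = 0*H = 0)
b(-1, -4) - f(1) = 0 - (-431 - 48*1)/(8*(9 + 1)) = 0 - (-431 - 48)/(8*10) = 0 - (-479)/(8*10) = 0 - 1*(-479/80) = 0 + 479/80 = 479/80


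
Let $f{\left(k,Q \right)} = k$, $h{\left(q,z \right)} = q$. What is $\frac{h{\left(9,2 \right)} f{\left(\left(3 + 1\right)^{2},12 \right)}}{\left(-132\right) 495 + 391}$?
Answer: $- \frac{144}{64949} \approx -0.0022171$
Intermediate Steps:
$\frac{h{\left(9,2 \right)} f{\left(\left(3 + 1\right)^{2},12 \right)}}{\left(-132\right) 495 + 391} = \frac{9 \left(3 + 1\right)^{2}}{\left(-132\right) 495 + 391} = \frac{9 \cdot 4^{2}}{-65340 + 391} = \frac{9 \cdot 16}{-64949} = 144 \left(- \frac{1}{64949}\right) = - \frac{144}{64949}$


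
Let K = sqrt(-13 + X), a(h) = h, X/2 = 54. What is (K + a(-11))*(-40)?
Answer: 440 - 40*sqrt(95) ≈ 50.128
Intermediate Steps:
X = 108 (X = 2*54 = 108)
K = sqrt(95) (K = sqrt(-13 + 108) = sqrt(95) ≈ 9.7468)
(K + a(-11))*(-40) = (sqrt(95) - 11)*(-40) = (-11 + sqrt(95))*(-40) = 440 - 40*sqrt(95)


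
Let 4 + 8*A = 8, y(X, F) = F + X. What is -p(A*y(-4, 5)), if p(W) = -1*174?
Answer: 174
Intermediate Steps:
A = ½ (A = -½ + (⅛)*8 = -½ + 1 = ½ ≈ 0.50000)
p(W) = -174
-p(A*y(-4, 5)) = -1*(-174) = 174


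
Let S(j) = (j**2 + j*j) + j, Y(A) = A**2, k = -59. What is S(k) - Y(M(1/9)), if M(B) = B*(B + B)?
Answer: 45290579/6561 ≈ 6903.0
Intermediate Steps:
M(B) = 2*B**2 (M(B) = B*(2*B) = 2*B**2)
S(j) = j + 2*j**2 (S(j) = (j**2 + j**2) + j = 2*j**2 + j = j + 2*j**2)
S(k) - Y(M(1/9)) = -59*(1 + 2*(-59)) - (2*(1/9)**2)**2 = -59*(1 - 118) - (2*(1/9)**2)**2 = -59*(-117) - (2*(1/81))**2 = 6903 - (2/81)**2 = 6903 - 1*4/6561 = 6903 - 4/6561 = 45290579/6561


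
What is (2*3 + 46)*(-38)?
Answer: -1976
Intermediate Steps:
(2*3 + 46)*(-38) = (6 + 46)*(-38) = 52*(-38) = -1976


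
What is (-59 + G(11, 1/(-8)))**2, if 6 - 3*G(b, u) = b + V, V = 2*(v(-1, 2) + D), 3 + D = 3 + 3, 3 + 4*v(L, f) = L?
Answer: 3844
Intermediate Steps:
v(L, f) = -3/4 + L/4
D = 3 (D = -3 + (3 + 3) = -3 + 6 = 3)
V = 4 (V = 2*((-3/4 + (1/4)*(-1)) + 3) = 2*((-3/4 - 1/4) + 3) = 2*(-1 + 3) = 2*2 = 4)
G(b, u) = 2/3 - b/3 (G(b, u) = 2 - (b + 4)/3 = 2 - (4 + b)/3 = 2 + (-4/3 - b/3) = 2/3 - b/3)
(-59 + G(11, 1/(-8)))**2 = (-59 + (2/3 - 1/3*11))**2 = (-59 + (2/3 - 11/3))**2 = (-59 - 3)**2 = (-62)**2 = 3844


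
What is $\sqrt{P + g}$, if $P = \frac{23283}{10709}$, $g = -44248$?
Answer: $\frac{i \sqrt{5074229931241}}{10709} \approx 210.35 i$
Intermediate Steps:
$P = \frac{23283}{10709}$ ($P = 23283 \cdot \frac{1}{10709} = \frac{23283}{10709} \approx 2.1742$)
$\sqrt{P + g} = \sqrt{\frac{23283}{10709} - 44248} = \sqrt{- \frac{473828549}{10709}} = \frac{i \sqrt{5074229931241}}{10709}$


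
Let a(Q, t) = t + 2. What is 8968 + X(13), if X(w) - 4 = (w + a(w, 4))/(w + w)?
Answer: 233291/26 ≈ 8972.7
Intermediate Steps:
a(Q, t) = 2 + t
X(w) = 4 + (6 + w)/(2*w) (X(w) = 4 + (w + (2 + 4))/(w + w) = 4 + (w + 6)/((2*w)) = 4 + (6 + w)*(1/(2*w)) = 4 + (6 + w)/(2*w))
8968 + X(13) = 8968 + (9/2 + 3/13) = 8968 + 123/26 = 233291/26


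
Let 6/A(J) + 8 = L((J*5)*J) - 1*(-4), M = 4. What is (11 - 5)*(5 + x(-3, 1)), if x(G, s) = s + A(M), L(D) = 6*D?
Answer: 4293/119 ≈ 36.076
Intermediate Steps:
A(J) = 6/(-4 + 30*J**2) (A(J) = 6/(-8 + (6*((J*5)*J) - 1*(-4))) = 6/(-8 + (6*((5*J)*J) + 4)) = 6/(-8 + (6*(5*J**2) + 4)) = 6/(-8 + (30*J**2 + 4)) = 6/(-8 + (4 + 30*J**2)) = 6/(-4 + 30*J**2))
x(G, s) = 3/238 + s (x(G, s) = s + 3/(-2 + 15*4**2) = s + 3/(-2 + 15*16) = s + 3/(-2 + 240) = s + 3/238 = 3/238 + s)
(11 - 5)*(5 + x(-3, 1)) = (11 - 5)*(5 + (3/238 + 1)) = 6*(5 + 241/238) = 6*(1431/238) = 4293/119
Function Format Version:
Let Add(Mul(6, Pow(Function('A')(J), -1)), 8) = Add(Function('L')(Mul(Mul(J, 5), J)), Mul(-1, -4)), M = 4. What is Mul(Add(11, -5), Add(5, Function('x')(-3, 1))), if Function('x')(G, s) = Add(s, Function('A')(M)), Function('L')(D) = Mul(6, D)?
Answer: Rational(4293, 119) ≈ 36.076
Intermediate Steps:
Function('A')(J) = Mul(6, Pow(Add(-4, Mul(30, Pow(J, 2))), -1)) (Function('A')(J) = Mul(6, Pow(Add(-8, Add(Mul(6, Mul(Mul(J, 5), J)), Mul(-1, -4))), -1)) = Mul(6, Pow(Add(-8, Add(Mul(6, Mul(Mul(5, J), J)), 4)), -1)) = Mul(6, Pow(Add(-8, Add(Mul(6, Mul(5, Pow(J, 2))), 4)), -1)) = Mul(6, Pow(Add(-8, Add(Mul(30, Pow(J, 2)), 4)), -1)) = Mul(6, Pow(Add(-8, Add(4, Mul(30, Pow(J, 2)))), -1)) = Mul(6, Pow(Add(-4, Mul(30, Pow(J, 2))), -1)))
Function('x')(G, s) = Add(Rational(3, 238), s) (Function('x')(G, s) = Add(s, Mul(3, Pow(Add(-2, Mul(15, Pow(4, 2))), -1))) = Add(s, Mul(3, Pow(Add(-2, Mul(15, 16)), -1))) = Add(s, Mul(3, Pow(Add(-2, 240), -1))) = Add(s, Mul(3, Pow(238, -1))) = Add(s, Mul(3, Rational(1, 238))) = Add(s, Rational(3, 238)) = Add(Rational(3, 238), s))
Mul(Add(11, -5), Add(5, Function('x')(-3, 1))) = Mul(Add(11, -5), Add(5, Add(Rational(3, 238), 1))) = Mul(6, Add(5, Rational(241, 238))) = Mul(6, Rational(1431, 238)) = Rational(4293, 119)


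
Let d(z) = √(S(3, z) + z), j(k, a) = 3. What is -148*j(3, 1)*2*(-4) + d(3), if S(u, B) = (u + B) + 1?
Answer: 3552 + √10 ≈ 3555.2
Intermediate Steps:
S(u, B) = 1 + B + u (S(u, B) = (B + u) + 1 = 1 + B + u)
d(z) = √(4 + 2*z) (d(z) = √((1 + z + 3) + z) = √((4 + z) + z) = √(4 + 2*z))
-148*j(3, 1)*2*(-4) + d(3) = -148*3*2*(-4) + √(4 + 2*3) = -888*(-4) + √(4 + 6) = -148*(-24) + √10 = 3552 + √10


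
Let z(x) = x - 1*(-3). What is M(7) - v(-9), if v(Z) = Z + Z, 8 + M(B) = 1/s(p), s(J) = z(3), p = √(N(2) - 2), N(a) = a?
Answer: 61/6 ≈ 10.167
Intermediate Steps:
z(x) = 3 + x (z(x) = x + 3 = 3 + x)
p = 0 (p = √(2 - 2) = √0 = 0)
s(J) = 6 (s(J) = 3 + 3 = 6)
M(B) = -47/6 (M(B) = -8 + 1/6 = -8 + ⅙ = -47/6)
v(Z) = 2*Z
M(7) - v(-9) = -47/6 - 2*(-9) = -47/6 - 1*(-18) = -47/6 + 18 = 61/6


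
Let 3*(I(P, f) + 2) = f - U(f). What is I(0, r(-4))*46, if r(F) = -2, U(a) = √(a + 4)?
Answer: -368/3 - 46*√2/3 ≈ -144.35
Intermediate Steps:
U(a) = √(4 + a)
I(P, f) = -2 - √(4 + f)/3 + f/3 (I(P, f) = -2 + (f - √(4 + f))/3 = -2 + (-√(4 + f)/3 + f/3) = -2 - √(4 + f)/3 + f/3)
I(0, r(-4))*46 = (-2 - √(4 - 2)/3 + (⅓)*(-2))*46 = (-2 - √2/3 - ⅔)*46 = (-8/3 - √2/3)*46 = -368/3 - 46*√2/3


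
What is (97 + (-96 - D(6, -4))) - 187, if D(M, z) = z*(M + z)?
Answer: -178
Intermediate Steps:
(97 + (-96 - D(6, -4))) - 187 = (97 + (-96 - (-4)*(6 - 4))) - 187 = (97 + (-96 - (-4)*2)) - 187 = (97 + (-96 - 1*(-8))) - 187 = (97 + (-96 + 8)) - 187 = (97 - 88) - 187 = 9 - 187 = -178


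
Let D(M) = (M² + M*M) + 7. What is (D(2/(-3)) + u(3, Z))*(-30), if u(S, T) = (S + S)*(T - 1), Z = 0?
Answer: -170/3 ≈ -56.667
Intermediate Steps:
D(M) = 7 + 2*M² (D(M) = (M² + M²) + 7 = 2*M² + 7 = 7 + 2*M²)
u(S, T) = 2*S*(-1 + T) (u(S, T) = (2*S)*(-1 + T) = 2*S*(-1 + T))
(D(2/(-3)) + u(3, Z))*(-30) = ((7 + 2*(2/(-3))²) + 2*3*(-1 + 0))*(-30) = ((7 + 2*(2*(-⅓))²) + 2*3*(-1))*(-30) = ((7 + 2*(-⅔)²) - 6)*(-30) = ((7 + 2*(4/9)) - 6)*(-30) = ((7 + 8/9) - 6)*(-30) = (71/9 - 6)*(-30) = (17/9)*(-30) = -170/3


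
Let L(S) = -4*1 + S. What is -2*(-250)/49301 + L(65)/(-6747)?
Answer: 366139/332633847 ≈ 0.0011007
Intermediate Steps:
L(S) = -4 + S
-2*(-250)/49301 + L(65)/(-6747) = -2*(-250)/49301 + (-4 + 65)/(-6747) = 500*(1/49301) + 61*(-1/6747) = 500/49301 - 61/6747 = 366139/332633847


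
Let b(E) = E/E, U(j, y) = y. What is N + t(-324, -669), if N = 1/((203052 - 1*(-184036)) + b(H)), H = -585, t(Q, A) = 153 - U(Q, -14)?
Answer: 64643864/387089 ≈ 167.00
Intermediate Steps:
t(Q, A) = 167 (t(Q, A) = 153 - 1*(-14) = 153 + 14 = 167)
b(E) = 1
N = 1/387089 (N = 1/((203052 - 1*(-184036)) + 1) = 1/((203052 + 184036) + 1) = 1/(387088 + 1) = 1/387089 ≈ 2.5834e-6)
N + t(-324, -669) = 1/387089 + 167 = 64643864/387089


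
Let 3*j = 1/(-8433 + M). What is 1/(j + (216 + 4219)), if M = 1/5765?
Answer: 145848732/646839120655 ≈ 0.00022548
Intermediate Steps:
M = 1/5765 ≈ 0.00017346
j = -5765/145848732 (j = 1/(3*(-8433 + 1/5765)) = 1/(3*(-48616244/5765)) = (⅓)*(-5765/48616244) = -5765/145848732 ≈ -3.9527e-5)
1/(j + (216 + 4219)) = 1/(-5765/145848732 + (216 + 4219)) = 1/(-5765/145848732 + 4435) = 1/(646839120655/145848732) = 145848732/646839120655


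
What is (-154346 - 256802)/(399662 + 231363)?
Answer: -411148/631025 ≈ -0.65156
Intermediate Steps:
(-154346 - 256802)/(399662 + 231363) = -411148/631025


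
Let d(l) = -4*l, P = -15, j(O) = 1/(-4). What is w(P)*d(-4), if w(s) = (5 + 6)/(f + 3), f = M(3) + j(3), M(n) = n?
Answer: 704/23 ≈ 30.609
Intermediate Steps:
j(O) = -¼
f = 11/4 (f = 3 - ¼ = 11/4 ≈ 2.7500)
w(s) = 44/23 (w(s) = (5 + 6)/(11/4 + 3) = 11/(23/4) = 11*(4/23) = 44/23)
w(P)*d(-4) = 44*(-4*(-4))/23 = (44/23)*16 = 704/23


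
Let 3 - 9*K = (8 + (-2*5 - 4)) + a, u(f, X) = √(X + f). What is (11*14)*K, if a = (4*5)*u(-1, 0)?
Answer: 154 - 3080*I/9 ≈ 154.0 - 342.22*I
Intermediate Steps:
a = 20*I (a = (4*5)*√(0 - 1) = 20*√(-1) = 20*I ≈ 20.0*I)
K = 1 - 20*I/9 (K = ⅓ - ((8 + (-2*5 - 4)) + 20*I)/9 = ⅓ - ((8 + (-10 - 4)) + 20*I)/9 = ⅓ - ((8 - 14) + 20*I)/9 = ⅓ - (-6 + 20*I)/9 = ⅓ + (⅔ - 20*I/9) = 1 - 20*I/9 ≈ 1.0 - 2.2222*I)
(11*14)*K = (11*14)*(1 - 20*I/9) = 154*(1 - 20*I/9) = 154 - 3080*I/9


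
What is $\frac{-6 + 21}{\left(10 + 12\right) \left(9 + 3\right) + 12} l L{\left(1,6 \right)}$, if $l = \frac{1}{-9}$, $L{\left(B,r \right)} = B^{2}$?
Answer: $- \frac{5}{828} \approx -0.0060387$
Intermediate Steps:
$l = - \frac{1}{9} \approx -0.11111$
$\frac{-6 + 21}{\left(10 + 12\right) \left(9 + 3\right) + 12} l L{\left(1,6 \right)} = \frac{-6 + 21}{\left(10 + 12\right) \left(9 + 3\right) + 12} \left(- \frac{1}{9}\right) 1^{2} = \frac{15}{22 \cdot 12 + 12} \left(- \frac{1}{9}\right) 1 = \frac{15}{264 + 12} \left(- \frac{1}{9}\right) 1 = \frac{15}{276} \left(- \frac{1}{9}\right) 1 = 15 \cdot \frac{1}{276} \left(- \frac{1}{9}\right) 1 = \frac{5}{92} \left(- \frac{1}{9}\right) 1 = \left(- \frac{5}{828}\right) 1 = - \frac{5}{828}$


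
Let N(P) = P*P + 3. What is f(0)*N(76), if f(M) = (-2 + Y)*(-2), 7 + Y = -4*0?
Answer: 104022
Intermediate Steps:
Y = -7 (Y = -7 - 4*0 = -7 + 0 = -7)
f(M) = 18 (f(M) = (-2 - 7)*(-2) = -9*(-2) = 18)
N(P) = 3 + P**2 (N(P) = P**2 + 3 = 3 + P**2)
f(0)*N(76) = 18*(3 + 76**2) = 18*(3 + 5776) = 18*5779 = 104022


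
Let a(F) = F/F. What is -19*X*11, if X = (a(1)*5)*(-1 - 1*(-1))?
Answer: 0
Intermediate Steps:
a(F) = 1
X = 0 (X = (1*5)*(-1 - 1*(-1)) = 5*(-1 + 1) = 5*0 = 0)
-19*X*11 = -19*0*11 = 0*11 = 0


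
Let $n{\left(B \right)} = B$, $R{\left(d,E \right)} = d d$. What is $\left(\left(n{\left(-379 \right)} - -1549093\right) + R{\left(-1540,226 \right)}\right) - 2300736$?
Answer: $1619578$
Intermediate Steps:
$R{\left(d,E \right)} = d^{2}$
$\left(\left(n{\left(-379 \right)} - -1549093\right) + R{\left(-1540,226 \right)}\right) - 2300736 = \left(\left(-379 - -1549093\right) + \left(-1540\right)^{2}\right) - 2300736 = \left(\left(-379 + 1549093\right) + 2371600\right) - 2300736 = \left(1548714 + 2371600\right) - 2300736 = 3920314 - 2300736 = 1619578$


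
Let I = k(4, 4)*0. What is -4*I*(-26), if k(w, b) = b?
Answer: 0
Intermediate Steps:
I = 0 (I = 4*0 = 0)
-4*I*(-26) = -4*0*(-26) = 0*(-26) = 0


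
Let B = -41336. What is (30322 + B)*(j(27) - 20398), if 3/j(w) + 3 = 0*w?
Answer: 224674586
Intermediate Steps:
j(w) = -1 (j(w) = 3/(-3 + 0*w) = 3/(-3 + 0) = 3/(-3) = 3*(-⅓) = -1)
(30322 + B)*(j(27) - 20398) = (30322 - 41336)*(-1 - 20398) = -11014*(-20399) = 224674586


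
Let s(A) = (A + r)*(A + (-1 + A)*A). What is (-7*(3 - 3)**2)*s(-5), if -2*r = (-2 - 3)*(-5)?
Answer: 0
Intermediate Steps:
r = -25/2 (r = -(-2 - 3)*(-5)/2 = -(-5)*(-5)/2 = -1/2*25 = -25/2 ≈ -12.500)
s(A) = (-25/2 + A)*(A + A*(-1 + A)) (s(A) = (A - 25/2)*(A + (-1 + A)*A) = (-25/2 + A)*(A + A*(-1 + A)))
(-7*(3 - 3)**2)*s(-5) = (-7*(3 - 3)**2)*((-5)**2*(-25/2 - 5)) = (-7*0**2)*(25*(-35/2)) = -7*0*(-875/2) = 0*(-875/2) = 0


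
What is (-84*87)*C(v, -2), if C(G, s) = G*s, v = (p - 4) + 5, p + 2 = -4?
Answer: -73080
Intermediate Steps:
p = -6 (p = -2 - 4 = -6)
v = -5 (v = (-6 - 4) + 5 = -10 + 5 = -5)
(-84*87)*C(v, -2) = (-84*87)*(-5*(-2)) = -7308*10 = -73080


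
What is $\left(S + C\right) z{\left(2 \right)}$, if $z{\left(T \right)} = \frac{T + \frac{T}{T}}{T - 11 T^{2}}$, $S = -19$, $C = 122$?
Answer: $- \frac{103}{14} \approx -7.3571$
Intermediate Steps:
$z{\left(T \right)} = \frac{1 + T}{T - 11 T^{2}}$ ($z{\left(T \right)} = \frac{T + 1}{T - 11 T^{2}} = \frac{1 + T}{T - 11 T^{2}}$)
$\left(S + C\right) z{\left(2 \right)} = \left(-19 + 122\right) \frac{-1 - 2}{2 \left(-1 + 11 \cdot 2\right)} = 103 \frac{-1 - 2}{2 \left(-1 + 22\right)} = 103 \cdot \frac{1}{2} \cdot \frac{1}{21} \left(-3\right) = 103 \left(- \frac{1}{14}\right) = - \frac{103}{14}$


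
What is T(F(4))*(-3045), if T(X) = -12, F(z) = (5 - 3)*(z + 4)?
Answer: 36540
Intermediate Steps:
F(z) = 8 + 2*z (F(z) = 2*(4 + z) = 8 + 2*z)
T(F(4))*(-3045) = -12*(-3045) = 36540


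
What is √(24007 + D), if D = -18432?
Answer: 5*√223 ≈ 74.666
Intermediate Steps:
√(24007 + D) = √(24007 - 18432) = √5575 = 5*√223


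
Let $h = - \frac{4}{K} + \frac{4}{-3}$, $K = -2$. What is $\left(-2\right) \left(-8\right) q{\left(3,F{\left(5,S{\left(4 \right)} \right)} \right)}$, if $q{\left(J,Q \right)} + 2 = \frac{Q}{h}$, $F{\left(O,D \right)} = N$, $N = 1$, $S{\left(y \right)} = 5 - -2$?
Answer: $-8$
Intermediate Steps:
$S{\left(y \right)} = 7$ ($S{\left(y \right)} = 5 + 2 = 7$)
$h = \frac{2}{3}$ ($h = - \frac{4}{-2} + \frac{4}{-3} = \left(-4\right) \left(- \frac{1}{2}\right) + 4 \left(- \frac{1}{3}\right) = 2 - \frac{4}{3} = \frac{2}{3} \approx 0.66667$)
$F{\left(O,D \right)} = 1$
$q{\left(J,Q \right)} = -2 + \frac{3 Q}{2}$ ($q{\left(J,Q \right)} = -2 + \frac{Q}{\frac{2}{3}} = -2 + Q \frac{3}{2} = -2 + \frac{3 Q}{2}$)
$\left(-2\right) \left(-8\right) q{\left(3,F{\left(5,S{\left(4 \right)} \right)} \right)} = \left(-2\right) \left(-8\right) \left(-2 + \frac{3}{2} \cdot 1\right) = 16 \left(-2 + \frac{3}{2}\right) = 16 \left(- \frac{1}{2}\right) = -8$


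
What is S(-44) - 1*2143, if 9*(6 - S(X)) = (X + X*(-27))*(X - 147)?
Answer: 199271/9 ≈ 22141.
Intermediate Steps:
S(X) = 6 + 26*X*(-147 + X)/9 (S(X) = 6 - (X + X*(-27))*(X - 147)/9 = 6 - (X - 27*X)*(-147 + X)/9 = 6 - (-26*X)*(-147 + X)/9 = 6 - (-26)*X*(-147 + X)/9 = 6 + 26*X*(-147 + X)/9)
S(-44) - 1*2143 = (6 - 1274/3*(-44) + (26/9)*(-44)**2) - 1*2143 = (6 + 56056/3 + (26/9)*1936) - 2143 = (6 + 56056/3 + 50336/9) - 2143 = 218558/9 - 2143 = 199271/9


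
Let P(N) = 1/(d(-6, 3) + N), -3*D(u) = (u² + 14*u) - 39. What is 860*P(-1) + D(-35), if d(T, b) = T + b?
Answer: -447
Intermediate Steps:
D(u) = 13 - 14*u/3 - u²/3 (D(u) = -((u² + 14*u) - 39)/3 = -(-39 + u² + 14*u)/3 = 13 - 14*u/3 - u²/3)
P(N) = 1/(-3 + N) (P(N) = 1/((-6 + 3) + N) = 1/(-3 + N))
860*P(-1) + D(-35) = 860/(-3 - 1) + (13 - 14/3*(-35) - ⅓*(-35)²) = 860/(-4) + (13 + 490/3 - ⅓*1225) = 860*(-¼) + (13 + 490/3 - 1225/3) = -215 - 232 = -447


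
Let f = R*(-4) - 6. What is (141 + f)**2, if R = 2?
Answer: 16129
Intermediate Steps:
f = -14 (f = 2*(-4) - 6 = -8 - 6 = -14)
(141 + f)**2 = (141 - 14)**2 = 127**2 = 16129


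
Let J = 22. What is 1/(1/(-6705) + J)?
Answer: 6705/147509 ≈ 0.045455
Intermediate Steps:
1/(1/(-6705) + J) = 1/(1/(-6705) + 22) = 1/(-1/6705 + 22) = 1/(147509/6705) = 6705/147509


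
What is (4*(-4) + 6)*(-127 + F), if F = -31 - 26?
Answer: 1840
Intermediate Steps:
F = -57
(4*(-4) + 6)*(-127 + F) = (4*(-4) + 6)*(-127 - 57) = (-16 + 6)*(-184) = -10*(-184) = 1840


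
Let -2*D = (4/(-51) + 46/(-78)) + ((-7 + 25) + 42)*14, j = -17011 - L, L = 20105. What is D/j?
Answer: 556477/49215816 ≈ 0.011307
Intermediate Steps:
j = -37116 (j = -17011 - 1*20105 = -17011 - 20105 = -37116)
D = -556477/1326 (D = -((4/(-51) + 46/(-78)) + ((-7 + 25) + 42)*14)/2 = -((4*(-1/51) + 46*(-1/78)) + (18 + 42)*14)/2 = -((-4/51 - 23/39) + 60*14)/2 = -(-443/663 + 840)/2 = -½*556477/663 = -556477/1326 ≈ -419.67)
D/j = -556477/1326/(-37116) = -556477/1326*(-1/37116) = 556477/49215816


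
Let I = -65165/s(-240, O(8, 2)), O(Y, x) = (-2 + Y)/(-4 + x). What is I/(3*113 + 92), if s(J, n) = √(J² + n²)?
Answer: -65165*√6401/8276493 ≈ -0.62993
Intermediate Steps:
O(Y, x) = (-2 + Y)/(-4 + x)
I = -65165*√6401/19203 (I = -65165/√((-240)² + ((-2 + 8)/(-4 + 2))²) = -65165/√(57600 + (6/(-2))²) = -65165/√(57600 + (-½*6)²) = -65165/√(57600 + (-3)²) = -65165/√(57600 + 9) = -65165*√6401/19203 ≈ -271.50)
I/(3*113 + 92) = (-65165*√6401/19203)/(3*113 + 92) = (-65165*√6401/19203)/(339 + 92) = -65165*√6401/19203/431 = -65165*√6401/19203*(1/431) = -65165*√6401/8276493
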